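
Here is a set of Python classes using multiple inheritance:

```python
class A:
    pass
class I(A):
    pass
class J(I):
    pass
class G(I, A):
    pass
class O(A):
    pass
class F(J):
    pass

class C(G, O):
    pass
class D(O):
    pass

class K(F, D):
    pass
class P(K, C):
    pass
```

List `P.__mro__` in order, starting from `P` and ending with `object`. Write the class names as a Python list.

[P, K, F, J, C, G, I, D, O, A, object]

L[P] = P + merge(L[K], L[C], [K C])
  take K:  [K F J I D O A object] + [C G I O A object] + [K C]
  take F:  [F J I D O A object] + [C G I O A object] + [C]
  take J:  [J I D O A object] + [C G I O A object] + [C]
  take C:  [I D O A object] + [C G I O A object] + [C]
  take G:  [I D O A object] + [G I O A object]
  take I:  [I D O A object] + [I O A object]
  take D:  [D O A object] + [O A object]
  take O:  [O A object] + [O A object]
  take A:  [A object] + [A object]
  take object:  [object] + [object]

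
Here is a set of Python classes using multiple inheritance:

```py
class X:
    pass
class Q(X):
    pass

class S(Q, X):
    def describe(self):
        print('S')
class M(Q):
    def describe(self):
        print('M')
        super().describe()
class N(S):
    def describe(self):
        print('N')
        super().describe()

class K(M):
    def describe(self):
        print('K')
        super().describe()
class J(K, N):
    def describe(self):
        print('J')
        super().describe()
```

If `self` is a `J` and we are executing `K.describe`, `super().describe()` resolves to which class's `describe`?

M

L[J] = J + merge(L[K], L[N], [K N])
  take K:  [K M Q X object] + [N S Q X object] + [K N]
  take M:  [M Q X object] + [N S Q X object] + [N]
  take N:  [Q X object] + [N S Q X object] + [N]
  take S:  [Q X object] + [S Q X object]
  take Q:  [Q X object] + [Q X object]
  take X:  [X object] + [X object]
  take object:  [object] + [object]
MRO: J K M N S Q X object
super() in K.describe on a J instance goes to the class after K in J's MRO: M.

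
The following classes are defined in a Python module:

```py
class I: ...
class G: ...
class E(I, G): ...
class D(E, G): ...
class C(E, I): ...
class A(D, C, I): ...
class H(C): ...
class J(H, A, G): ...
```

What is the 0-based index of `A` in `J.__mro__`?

2

L[J] = J + merge(L[H], L[A], L[G], [H A G])
  take H:  [H C E I G object] + [A D C E I G object] + [G object] + [H A G]
  take A:  [C E I G object] + [A D C E I G object] + [G object] + [A G]
  take D:  [C E I G object] + [D C E I G object] + [G object] + [G]
  take C:  [C E I G object] + [C E I G object] + [G object] + [G]
  take E:  [E I G object] + [E I G object] + [G object] + [G]
  take I:  [I G object] + [I G object] + [G object] + [G]
  take G:  [G object] + [G object] + [G object] + [G]
  take object:  [object] + [object] + [object]
MRO: J H A D C E I G object
A sits at index 2.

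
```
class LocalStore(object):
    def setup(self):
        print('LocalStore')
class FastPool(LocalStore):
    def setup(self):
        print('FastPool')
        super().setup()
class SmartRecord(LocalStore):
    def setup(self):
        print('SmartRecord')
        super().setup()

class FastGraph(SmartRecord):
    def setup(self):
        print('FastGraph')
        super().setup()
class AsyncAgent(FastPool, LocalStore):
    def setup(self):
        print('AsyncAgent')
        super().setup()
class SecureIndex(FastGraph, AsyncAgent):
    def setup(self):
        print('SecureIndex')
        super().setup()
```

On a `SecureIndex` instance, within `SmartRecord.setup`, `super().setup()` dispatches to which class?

AsyncAgent

L[SecureIndex] = SecureIndex + merge(L[FastGraph], L[AsyncAgent], [FastGraph AsyncAgent])
  take FastGraph:  [FastGraph SmartRecord LocalStore object] + [AsyncAgent FastPool LocalStore object] + [FastGraph AsyncAgent]
  take SmartRecord:  [SmartRecord LocalStore object] + [AsyncAgent FastPool LocalStore object] + [AsyncAgent]
  take AsyncAgent:  [LocalStore object] + [AsyncAgent FastPool LocalStore object] + [AsyncAgent]
  take FastPool:  [LocalStore object] + [FastPool LocalStore object]
  take LocalStore:  [LocalStore object] + [LocalStore object]
  take object:  [object] + [object]
MRO: SecureIndex FastGraph SmartRecord AsyncAgent FastPool LocalStore object
super() in SmartRecord.setup on a SecureIndex instance goes to the class after SmartRecord in SecureIndex's MRO: AsyncAgent.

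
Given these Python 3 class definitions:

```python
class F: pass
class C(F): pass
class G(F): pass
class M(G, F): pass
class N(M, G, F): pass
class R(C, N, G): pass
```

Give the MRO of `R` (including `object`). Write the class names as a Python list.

[R, C, N, M, G, F, object]

L[R] = R + merge(L[C], L[N], L[G], [C N G])
  take C:  [C F object] + [N M G F object] + [G F object] + [C N G]
  take N:  [F object] + [N M G F object] + [G F object] + [N G]
  take M:  [F object] + [M G F object] + [G F object] + [G]
  take G:  [F object] + [G F object] + [G F object] + [G]
  take F:  [F object] + [F object] + [F object]
  take object:  [object] + [object] + [object]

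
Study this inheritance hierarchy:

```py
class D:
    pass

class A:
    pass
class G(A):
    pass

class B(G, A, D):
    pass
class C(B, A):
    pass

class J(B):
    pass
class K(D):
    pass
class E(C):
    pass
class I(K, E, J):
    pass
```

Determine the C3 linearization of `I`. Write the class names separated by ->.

I -> K -> E -> C -> J -> B -> G -> A -> D -> object

L[I] = I + merge(L[K], L[E], L[J], [K E J])
  take K:  [K D object] + [E C B G A D object] + [J B G A D object] + [K E J]
  take E:  [D object] + [E C B G A D object] + [J B G A D object] + [E J]
  take C:  [D object] + [C B G A D object] + [J B G A D object] + [J]
  take J:  [D object] + [B G A D object] + [J B G A D object] + [J]
  take B:  [D object] + [B G A D object] + [B G A D object]
  take G:  [D object] + [G A D object] + [G A D object]
  take A:  [D object] + [A D object] + [A D object]
  take D:  [D object] + [D object] + [D object]
  take object:  [object] + [object] + [object]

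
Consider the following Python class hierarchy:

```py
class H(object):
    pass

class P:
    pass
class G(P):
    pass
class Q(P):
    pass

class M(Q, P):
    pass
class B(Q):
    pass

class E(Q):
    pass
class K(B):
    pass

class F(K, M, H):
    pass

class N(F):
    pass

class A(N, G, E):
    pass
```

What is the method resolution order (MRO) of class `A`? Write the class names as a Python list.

[A, N, F, K, B, M, G, E, Q, P, H, object]

L[A] = A + merge(L[N], L[G], L[E], [N G E])
  take N:  [N F K B M Q P H object] + [G P object] + [E Q P object] + [N G E]
  take F:  [F K B M Q P H object] + [G P object] + [E Q P object] + [G E]
  take K:  [K B M Q P H object] + [G P object] + [E Q P object] + [G E]
  take B:  [B M Q P H object] + [G P object] + [E Q P object] + [G E]
  take M:  [M Q P H object] + [G P object] + [E Q P object] + [G E]
  take G:  [Q P H object] + [G P object] + [E Q P object] + [G E]
  take E:  [Q P H object] + [P object] + [E Q P object] + [E]
  take Q:  [Q P H object] + [P object] + [Q P object]
  take P:  [P H object] + [P object] + [P object]
  take H:  [H object] + [object] + [object]
  take object:  [object] + [object] + [object]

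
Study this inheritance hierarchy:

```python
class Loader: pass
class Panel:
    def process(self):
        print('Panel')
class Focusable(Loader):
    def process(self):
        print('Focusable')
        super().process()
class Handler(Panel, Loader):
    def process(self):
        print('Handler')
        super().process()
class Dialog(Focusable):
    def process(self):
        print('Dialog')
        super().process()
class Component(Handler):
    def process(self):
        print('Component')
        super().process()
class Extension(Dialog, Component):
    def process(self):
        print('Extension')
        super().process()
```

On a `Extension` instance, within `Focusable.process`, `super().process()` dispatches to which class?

L[Extension] = Extension + merge(L[Dialog], L[Component], [Dialog Component])
  take Dialog:  [Dialog Focusable Loader object] + [Component Handler Panel Loader object] + [Dialog Component]
  take Focusable:  [Focusable Loader object] + [Component Handler Panel Loader object] + [Component]
  take Component:  [Loader object] + [Component Handler Panel Loader object] + [Component]
  take Handler:  [Loader object] + [Handler Panel Loader object]
  take Panel:  [Loader object] + [Panel Loader object]
  take Loader:  [Loader object] + [Loader object]
  take object:  [object] + [object]
MRO: Extension Dialog Focusable Component Handler Panel Loader object
super() in Focusable.process on a Extension instance goes to the class after Focusable in Extension's MRO: Component.

Component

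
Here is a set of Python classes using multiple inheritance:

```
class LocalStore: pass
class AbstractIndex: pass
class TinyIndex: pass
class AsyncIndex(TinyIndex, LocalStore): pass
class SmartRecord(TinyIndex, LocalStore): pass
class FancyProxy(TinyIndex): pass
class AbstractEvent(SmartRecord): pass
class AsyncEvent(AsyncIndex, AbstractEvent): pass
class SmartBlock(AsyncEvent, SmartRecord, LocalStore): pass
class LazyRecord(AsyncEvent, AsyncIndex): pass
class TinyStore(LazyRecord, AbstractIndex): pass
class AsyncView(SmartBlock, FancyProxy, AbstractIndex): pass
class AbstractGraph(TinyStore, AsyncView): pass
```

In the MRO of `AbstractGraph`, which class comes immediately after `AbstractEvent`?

L[AbstractGraph] = AbstractGraph + merge(L[TinyStore], L[AsyncView], [TinyStore AsyncView])
  take TinyStore:  [TinyStore LazyRecord AsyncEvent AsyncIndex AbstractEvent SmartRecord TinyIndex LocalStore AbstractIndex object] + [AsyncView SmartBlock AsyncEvent AsyncIndex AbstractEvent SmartRecord FancyProxy TinyIndex LocalStore AbstractIndex object] + [TinyStore AsyncView]
  take LazyRecord:  [LazyRecord AsyncEvent AsyncIndex AbstractEvent SmartRecord TinyIndex LocalStore AbstractIndex object] + [AsyncView SmartBlock AsyncEvent AsyncIndex AbstractEvent SmartRecord FancyProxy TinyIndex LocalStore AbstractIndex object] + [AsyncView]
  take AsyncView:  [AsyncEvent AsyncIndex AbstractEvent SmartRecord TinyIndex LocalStore AbstractIndex object] + [AsyncView SmartBlock AsyncEvent AsyncIndex AbstractEvent SmartRecord FancyProxy TinyIndex LocalStore AbstractIndex object] + [AsyncView]
  take SmartBlock:  [AsyncEvent AsyncIndex AbstractEvent SmartRecord TinyIndex LocalStore AbstractIndex object] + [SmartBlock AsyncEvent AsyncIndex AbstractEvent SmartRecord FancyProxy TinyIndex LocalStore AbstractIndex object]
  take AsyncEvent:  [AsyncEvent AsyncIndex AbstractEvent SmartRecord TinyIndex LocalStore AbstractIndex object] + [AsyncEvent AsyncIndex AbstractEvent SmartRecord FancyProxy TinyIndex LocalStore AbstractIndex object]
  take AsyncIndex:  [AsyncIndex AbstractEvent SmartRecord TinyIndex LocalStore AbstractIndex object] + [AsyncIndex AbstractEvent SmartRecord FancyProxy TinyIndex LocalStore AbstractIndex object]
  take AbstractEvent:  [AbstractEvent SmartRecord TinyIndex LocalStore AbstractIndex object] + [AbstractEvent SmartRecord FancyProxy TinyIndex LocalStore AbstractIndex object]
  take SmartRecord:  [SmartRecord TinyIndex LocalStore AbstractIndex object] + [SmartRecord FancyProxy TinyIndex LocalStore AbstractIndex object]
  take FancyProxy:  [TinyIndex LocalStore AbstractIndex object] + [FancyProxy TinyIndex LocalStore AbstractIndex object]
  take TinyIndex:  [TinyIndex LocalStore AbstractIndex object] + [TinyIndex LocalStore AbstractIndex object]
  take LocalStore:  [LocalStore AbstractIndex object] + [LocalStore AbstractIndex object]
  take AbstractIndex:  [AbstractIndex object] + [AbstractIndex object]
  take object:  [object] + [object]
MRO: AbstractGraph TinyStore LazyRecord AsyncView SmartBlock AsyncEvent AsyncIndex AbstractEvent SmartRecord FancyProxy TinyIndex LocalStore AbstractIndex object
AbstractEvent is at position 7; next is SmartRecord.

SmartRecord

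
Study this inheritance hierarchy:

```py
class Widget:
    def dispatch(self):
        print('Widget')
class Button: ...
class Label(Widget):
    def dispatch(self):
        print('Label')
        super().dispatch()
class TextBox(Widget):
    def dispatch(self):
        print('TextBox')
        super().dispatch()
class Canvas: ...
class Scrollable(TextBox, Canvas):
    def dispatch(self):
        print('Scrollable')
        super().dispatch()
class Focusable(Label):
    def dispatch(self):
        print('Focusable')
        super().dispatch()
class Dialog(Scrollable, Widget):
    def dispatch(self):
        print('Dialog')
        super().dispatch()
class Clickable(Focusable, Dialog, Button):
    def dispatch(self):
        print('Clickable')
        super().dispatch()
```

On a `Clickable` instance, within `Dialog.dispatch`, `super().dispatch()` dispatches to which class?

L[Clickable] = Clickable + merge(L[Focusable], L[Dialog], L[Button], [Focusable Dialog Button])
  take Focusable:  [Focusable Label Widget object] + [Dialog Scrollable TextBox Widget Canvas object] + [Button object] + [Focusable Dialog Button]
  take Label:  [Label Widget object] + [Dialog Scrollable TextBox Widget Canvas object] + [Button object] + [Dialog Button]
  take Dialog:  [Widget object] + [Dialog Scrollable TextBox Widget Canvas object] + [Button object] + [Dialog Button]
  take Scrollable:  [Widget object] + [Scrollable TextBox Widget Canvas object] + [Button object] + [Button]
  take TextBox:  [Widget object] + [TextBox Widget Canvas object] + [Button object] + [Button]
  take Widget:  [Widget object] + [Widget Canvas object] + [Button object] + [Button]
  take Canvas:  [object] + [Canvas object] + [Button object] + [Button]
  take Button:  [object] + [object] + [Button object] + [Button]
  take object:  [object] + [object] + [object]
MRO: Clickable Focusable Label Dialog Scrollable TextBox Widget Canvas Button object
super() in Dialog.dispatch on a Clickable instance goes to the class after Dialog in Clickable's MRO: Scrollable.

Scrollable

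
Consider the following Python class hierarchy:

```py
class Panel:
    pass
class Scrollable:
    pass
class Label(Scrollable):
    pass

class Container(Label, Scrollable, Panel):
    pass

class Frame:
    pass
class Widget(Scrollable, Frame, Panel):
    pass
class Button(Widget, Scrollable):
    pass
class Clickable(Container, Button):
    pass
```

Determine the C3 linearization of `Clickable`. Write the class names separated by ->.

L[Clickable] = Clickable + merge(L[Container], L[Button], [Container Button])
  take Container:  [Container Label Scrollable Panel object] + [Button Widget Scrollable Frame Panel object] + [Container Button]
  take Label:  [Label Scrollable Panel object] + [Button Widget Scrollable Frame Panel object] + [Button]
  take Button:  [Scrollable Panel object] + [Button Widget Scrollable Frame Panel object] + [Button]
  take Widget:  [Scrollable Panel object] + [Widget Scrollable Frame Panel object]
  take Scrollable:  [Scrollable Panel object] + [Scrollable Frame Panel object]
  take Frame:  [Panel object] + [Frame Panel object]
  take Panel:  [Panel object] + [Panel object]
  take object:  [object] + [object]

Clickable -> Container -> Label -> Button -> Widget -> Scrollable -> Frame -> Panel -> object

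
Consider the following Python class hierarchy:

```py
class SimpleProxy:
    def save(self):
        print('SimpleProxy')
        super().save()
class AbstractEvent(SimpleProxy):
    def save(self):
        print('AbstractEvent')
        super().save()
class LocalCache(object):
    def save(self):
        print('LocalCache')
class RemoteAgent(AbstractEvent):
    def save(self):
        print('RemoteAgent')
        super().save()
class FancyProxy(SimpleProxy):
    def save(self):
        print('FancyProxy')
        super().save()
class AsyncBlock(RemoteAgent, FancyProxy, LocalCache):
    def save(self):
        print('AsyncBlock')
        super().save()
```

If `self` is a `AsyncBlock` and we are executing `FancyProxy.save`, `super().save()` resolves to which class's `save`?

SimpleProxy

L[AsyncBlock] = AsyncBlock + merge(L[RemoteAgent], L[FancyProxy], L[LocalCache], [RemoteAgent FancyProxy LocalCache])
  take RemoteAgent:  [RemoteAgent AbstractEvent SimpleProxy object] + [FancyProxy SimpleProxy object] + [LocalCache object] + [RemoteAgent FancyProxy LocalCache]
  take AbstractEvent:  [AbstractEvent SimpleProxy object] + [FancyProxy SimpleProxy object] + [LocalCache object] + [FancyProxy LocalCache]
  take FancyProxy:  [SimpleProxy object] + [FancyProxy SimpleProxy object] + [LocalCache object] + [FancyProxy LocalCache]
  take SimpleProxy:  [SimpleProxy object] + [SimpleProxy object] + [LocalCache object] + [LocalCache]
  take LocalCache:  [object] + [object] + [LocalCache object] + [LocalCache]
  take object:  [object] + [object] + [object]
MRO: AsyncBlock RemoteAgent AbstractEvent FancyProxy SimpleProxy LocalCache object
super() in FancyProxy.save on a AsyncBlock instance goes to the class after FancyProxy in AsyncBlock's MRO: SimpleProxy.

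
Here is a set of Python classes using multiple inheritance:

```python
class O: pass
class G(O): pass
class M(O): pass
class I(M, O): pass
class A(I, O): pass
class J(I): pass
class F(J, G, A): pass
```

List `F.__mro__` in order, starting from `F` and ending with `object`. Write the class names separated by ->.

F -> J -> G -> A -> I -> M -> O -> object

L[F] = F + merge(L[J], L[G], L[A], [J G A])
  take J:  [J I M O object] + [G O object] + [A I M O object] + [J G A]
  take G:  [I M O object] + [G O object] + [A I M O object] + [G A]
  take A:  [I M O object] + [O object] + [A I M O object] + [A]
  take I:  [I M O object] + [O object] + [I M O object]
  take M:  [M O object] + [O object] + [M O object]
  take O:  [O object] + [O object] + [O object]
  take object:  [object] + [object] + [object]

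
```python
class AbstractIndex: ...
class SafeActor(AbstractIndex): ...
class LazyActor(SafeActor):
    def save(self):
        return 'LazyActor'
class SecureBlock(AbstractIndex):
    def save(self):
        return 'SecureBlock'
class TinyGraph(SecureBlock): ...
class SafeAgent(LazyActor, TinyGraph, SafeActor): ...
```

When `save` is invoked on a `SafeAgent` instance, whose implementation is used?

L[SafeAgent] = SafeAgent + merge(L[LazyActor], L[TinyGraph], L[SafeActor], [LazyActor TinyGraph SafeActor])
  take LazyActor:  [LazyActor SafeActor AbstractIndex object] + [TinyGraph SecureBlock AbstractIndex object] + [SafeActor AbstractIndex object] + [LazyActor TinyGraph SafeActor]
  take TinyGraph:  [SafeActor AbstractIndex object] + [TinyGraph SecureBlock AbstractIndex object] + [SafeActor AbstractIndex object] + [TinyGraph SafeActor]
  take SafeActor:  [SafeActor AbstractIndex object] + [SecureBlock AbstractIndex object] + [SafeActor AbstractIndex object] + [SafeActor]
  take SecureBlock:  [AbstractIndex object] + [SecureBlock AbstractIndex object] + [AbstractIndex object]
  take AbstractIndex:  [AbstractIndex object] + [AbstractIndex object] + [AbstractIndex object]
  take object:  [object] + [object] + [object]
MRO: SafeAgent LazyActor TinyGraph SafeActor SecureBlock AbstractIndex object
save is defined in: LazyActor, SecureBlock. First along the MRO is LazyActor.

LazyActor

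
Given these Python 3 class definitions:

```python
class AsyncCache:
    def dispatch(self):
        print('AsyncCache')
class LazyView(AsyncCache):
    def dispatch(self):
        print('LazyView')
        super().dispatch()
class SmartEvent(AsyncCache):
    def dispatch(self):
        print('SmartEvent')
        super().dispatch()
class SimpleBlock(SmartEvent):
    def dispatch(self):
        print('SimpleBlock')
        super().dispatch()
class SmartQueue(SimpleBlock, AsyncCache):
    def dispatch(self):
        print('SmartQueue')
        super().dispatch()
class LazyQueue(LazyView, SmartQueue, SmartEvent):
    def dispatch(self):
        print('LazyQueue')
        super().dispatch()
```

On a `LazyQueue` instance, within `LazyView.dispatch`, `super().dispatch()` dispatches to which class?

L[LazyQueue] = LazyQueue + merge(L[LazyView], L[SmartQueue], L[SmartEvent], [LazyView SmartQueue SmartEvent])
  take LazyView:  [LazyView AsyncCache object] + [SmartQueue SimpleBlock SmartEvent AsyncCache object] + [SmartEvent AsyncCache object] + [LazyView SmartQueue SmartEvent]
  take SmartQueue:  [AsyncCache object] + [SmartQueue SimpleBlock SmartEvent AsyncCache object] + [SmartEvent AsyncCache object] + [SmartQueue SmartEvent]
  take SimpleBlock:  [AsyncCache object] + [SimpleBlock SmartEvent AsyncCache object] + [SmartEvent AsyncCache object] + [SmartEvent]
  take SmartEvent:  [AsyncCache object] + [SmartEvent AsyncCache object] + [SmartEvent AsyncCache object] + [SmartEvent]
  take AsyncCache:  [AsyncCache object] + [AsyncCache object] + [AsyncCache object]
  take object:  [object] + [object] + [object]
MRO: LazyQueue LazyView SmartQueue SimpleBlock SmartEvent AsyncCache object
super() in LazyView.dispatch on a LazyQueue instance goes to the class after LazyView in LazyQueue's MRO: SmartQueue.

SmartQueue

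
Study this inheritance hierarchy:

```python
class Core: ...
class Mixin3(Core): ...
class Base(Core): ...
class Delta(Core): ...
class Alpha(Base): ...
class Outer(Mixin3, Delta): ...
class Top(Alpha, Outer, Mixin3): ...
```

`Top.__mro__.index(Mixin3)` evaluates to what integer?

L[Top] = Top + merge(L[Alpha], L[Outer], L[Mixin3], [Alpha Outer Mixin3])
  take Alpha:  [Alpha Base Core object] + [Outer Mixin3 Delta Core object] + [Mixin3 Core object] + [Alpha Outer Mixin3]
  take Base:  [Base Core object] + [Outer Mixin3 Delta Core object] + [Mixin3 Core object] + [Outer Mixin3]
  take Outer:  [Core object] + [Outer Mixin3 Delta Core object] + [Mixin3 Core object] + [Outer Mixin3]
  take Mixin3:  [Core object] + [Mixin3 Delta Core object] + [Mixin3 Core object] + [Mixin3]
  take Delta:  [Core object] + [Delta Core object] + [Core object]
  take Core:  [Core object] + [Core object] + [Core object]
  take object:  [object] + [object] + [object]
MRO: Top Alpha Base Outer Mixin3 Delta Core object
Mixin3 sits at index 4.

4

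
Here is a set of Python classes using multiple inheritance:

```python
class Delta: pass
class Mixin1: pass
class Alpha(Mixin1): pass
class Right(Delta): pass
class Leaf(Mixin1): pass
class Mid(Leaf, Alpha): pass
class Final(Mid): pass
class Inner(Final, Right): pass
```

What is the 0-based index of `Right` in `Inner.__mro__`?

L[Inner] = Inner + merge(L[Final], L[Right], [Final Right])
  take Final:  [Final Mid Leaf Alpha Mixin1 object] + [Right Delta object] + [Final Right]
  take Mid:  [Mid Leaf Alpha Mixin1 object] + [Right Delta object] + [Right]
  take Leaf:  [Leaf Alpha Mixin1 object] + [Right Delta object] + [Right]
  take Alpha:  [Alpha Mixin1 object] + [Right Delta object] + [Right]
  take Mixin1:  [Mixin1 object] + [Right Delta object] + [Right]
  take Right:  [object] + [Right Delta object] + [Right]
  take Delta:  [object] + [Delta object]
  take object:  [object] + [object]
MRO: Inner Final Mid Leaf Alpha Mixin1 Right Delta object
Right sits at index 6.

6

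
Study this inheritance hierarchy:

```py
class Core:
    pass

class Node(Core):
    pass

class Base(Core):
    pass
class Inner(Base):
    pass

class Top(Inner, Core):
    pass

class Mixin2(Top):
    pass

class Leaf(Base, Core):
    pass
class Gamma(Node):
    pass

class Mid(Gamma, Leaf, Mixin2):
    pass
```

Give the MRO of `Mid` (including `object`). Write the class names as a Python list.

L[Mid] = Mid + merge(L[Gamma], L[Leaf], L[Mixin2], [Gamma Leaf Mixin2])
  take Gamma:  [Gamma Node Core object] + [Leaf Base Core object] + [Mixin2 Top Inner Base Core object] + [Gamma Leaf Mixin2]
  take Node:  [Node Core object] + [Leaf Base Core object] + [Mixin2 Top Inner Base Core object] + [Leaf Mixin2]
  take Leaf:  [Core object] + [Leaf Base Core object] + [Mixin2 Top Inner Base Core object] + [Leaf Mixin2]
  take Mixin2:  [Core object] + [Base Core object] + [Mixin2 Top Inner Base Core object] + [Mixin2]
  take Top:  [Core object] + [Base Core object] + [Top Inner Base Core object]
  take Inner:  [Core object] + [Base Core object] + [Inner Base Core object]
  take Base:  [Core object] + [Base Core object] + [Base Core object]
  take Core:  [Core object] + [Core object] + [Core object]
  take object:  [object] + [object] + [object]

[Mid, Gamma, Node, Leaf, Mixin2, Top, Inner, Base, Core, object]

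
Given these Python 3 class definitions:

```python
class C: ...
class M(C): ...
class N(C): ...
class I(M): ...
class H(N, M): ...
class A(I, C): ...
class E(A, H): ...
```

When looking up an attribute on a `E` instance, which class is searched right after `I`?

L[E] = E + merge(L[A], L[H], [A H])
  take A:  [A I M C object] + [H N M C object] + [A H]
  take I:  [I M C object] + [H N M C object] + [H]
  take H:  [M C object] + [H N M C object] + [H]
  take N:  [M C object] + [N M C object]
  take M:  [M C object] + [M C object]
  take C:  [C object] + [C object]
  take object:  [object] + [object]
MRO: E A I H N M C object
I is at position 2; next is H.

H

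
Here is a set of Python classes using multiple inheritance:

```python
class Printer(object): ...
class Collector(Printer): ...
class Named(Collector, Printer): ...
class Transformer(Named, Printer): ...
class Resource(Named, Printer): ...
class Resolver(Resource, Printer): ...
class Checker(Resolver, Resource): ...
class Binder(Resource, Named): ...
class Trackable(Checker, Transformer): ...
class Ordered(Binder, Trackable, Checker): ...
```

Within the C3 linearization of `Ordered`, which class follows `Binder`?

L[Ordered] = Ordered + merge(L[Binder], L[Trackable], L[Checker], [Binder Trackable Checker])
  take Binder:  [Binder Resource Named Collector Printer object] + [Trackable Checker Resolver Resource Transformer Named Collector Printer object] + [Checker Resolver Resource Named Collector Printer object] + [Binder Trackable Checker]
  take Trackable:  [Resource Named Collector Printer object] + [Trackable Checker Resolver Resource Transformer Named Collector Printer object] + [Checker Resolver Resource Named Collector Printer object] + [Trackable Checker]
  take Checker:  [Resource Named Collector Printer object] + [Checker Resolver Resource Transformer Named Collector Printer object] + [Checker Resolver Resource Named Collector Printer object] + [Checker]
  take Resolver:  [Resource Named Collector Printer object] + [Resolver Resource Transformer Named Collector Printer object] + [Resolver Resource Named Collector Printer object]
  take Resource:  [Resource Named Collector Printer object] + [Resource Transformer Named Collector Printer object] + [Resource Named Collector Printer object]
  take Transformer:  [Named Collector Printer object] + [Transformer Named Collector Printer object] + [Named Collector Printer object]
  take Named:  [Named Collector Printer object] + [Named Collector Printer object] + [Named Collector Printer object]
  take Collector:  [Collector Printer object] + [Collector Printer object] + [Collector Printer object]
  take Printer:  [Printer object] + [Printer object] + [Printer object]
  take object:  [object] + [object] + [object]
MRO: Ordered Binder Trackable Checker Resolver Resource Transformer Named Collector Printer object
Binder is at position 1; next is Trackable.

Trackable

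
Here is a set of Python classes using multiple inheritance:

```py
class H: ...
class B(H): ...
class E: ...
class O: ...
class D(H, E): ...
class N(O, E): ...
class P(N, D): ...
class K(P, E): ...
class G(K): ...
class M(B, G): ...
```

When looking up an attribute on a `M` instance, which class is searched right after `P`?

N

L[M] = M + merge(L[B], L[G], [B G])
  take B:  [B H object] + [G K P N O D H E object] + [B G]
  take G:  [H object] + [G K P N O D H E object] + [G]
  take K:  [H object] + [K P N O D H E object]
  take P:  [H object] + [P N O D H E object]
  take N:  [H object] + [N O D H E object]
  take O:  [H object] + [O D H E object]
  take D:  [H object] + [D H E object]
  take H:  [H object] + [H E object]
  take E:  [object] + [E object]
  take object:  [object] + [object]
MRO: M B G K P N O D H E object
P is at position 4; next is N.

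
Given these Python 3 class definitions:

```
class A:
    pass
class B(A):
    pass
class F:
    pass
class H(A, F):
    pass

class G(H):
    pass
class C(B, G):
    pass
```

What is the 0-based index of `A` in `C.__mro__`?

4

L[C] = C + merge(L[B], L[G], [B G])
  take B:  [B A object] + [G H A F object] + [B G]
  take G:  [A object] + [G H A F object] + [G]
  take H:  [A object] + [H A F object]
  take A:  [A object] + [A F object]
  take F:  [object] + [F object]
  take object:  [object] + [object]
MRO: C B G H A F object
A sits at index 4.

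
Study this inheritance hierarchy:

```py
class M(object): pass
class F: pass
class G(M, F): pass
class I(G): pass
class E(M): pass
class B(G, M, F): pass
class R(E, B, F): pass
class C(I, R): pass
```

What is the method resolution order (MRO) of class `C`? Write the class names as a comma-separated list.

L[C] = C + merge(L[I], L[R], [I R])
  take I:  [I G M F object] + [R E B G M F object] + [I R]
  take R:  [G M F object] + [R E B G M F object] + [R]
  take E:  [G M F object] + [E B G M F object]
  take B:  [G M F object] + [B G M F object]
  take G:  [G M F object] + [G M F object]
  take M:  [M F object] + [M F object]
  take F:  [F object] + [F object]
  take object:  [object] + [object]

C, I, R, E, B, G, M, F, object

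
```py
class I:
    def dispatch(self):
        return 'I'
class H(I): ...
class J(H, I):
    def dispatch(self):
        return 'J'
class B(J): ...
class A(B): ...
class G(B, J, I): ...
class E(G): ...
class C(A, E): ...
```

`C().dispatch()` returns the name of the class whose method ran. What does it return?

L[C] = C + merge(L[A], L[E], [A E])
  take A:  [A B J H I object] + [E G B J H I object] + [A E]
  take E:  [B J H I object] + [E G B J H I object] + [E]
  take G:  [B J H I object] + [G B J H I object]
  take B:  [B J H I object] + [B J H I object]
  take J:  [J H I object] + [J H I object]
  take H:  [H I object] + [H I object]
  take I:  [I object] + [I object]
  take object:  [object] + [object]
MRO: C A E G B J H I object
dispatch is defined in: I, J. First along the MRO is J.

J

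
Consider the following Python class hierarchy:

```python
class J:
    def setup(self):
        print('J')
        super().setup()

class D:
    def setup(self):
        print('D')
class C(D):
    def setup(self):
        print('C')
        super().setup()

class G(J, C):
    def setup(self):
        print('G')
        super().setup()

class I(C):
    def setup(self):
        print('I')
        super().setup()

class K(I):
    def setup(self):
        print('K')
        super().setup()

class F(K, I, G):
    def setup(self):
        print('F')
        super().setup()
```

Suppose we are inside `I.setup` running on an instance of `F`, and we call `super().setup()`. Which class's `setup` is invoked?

L[F] = F + merge(L[K], L[I], L[G], [K I G])
  take K:  [K I C D object] + [I C D object] + [G J C D object] + [K I G]
  take I:  [I C D object] + [I C D object] + [G J C D object] + [I G]
  take G:  [C D object] + [C D object] + [G J C D object] + [G]
  take J:  [C D object] + [C D object] + [J C D object]
  take C:  [C D object] + [C D object] + [C D object]
  take D:  [D object] + [D object] + [D object]
  take object:  [object] + [object] + [object]
MRO: F K I G J C D object
super() in I.setup on a F instance goes to the class after I in F's MRO: G.

G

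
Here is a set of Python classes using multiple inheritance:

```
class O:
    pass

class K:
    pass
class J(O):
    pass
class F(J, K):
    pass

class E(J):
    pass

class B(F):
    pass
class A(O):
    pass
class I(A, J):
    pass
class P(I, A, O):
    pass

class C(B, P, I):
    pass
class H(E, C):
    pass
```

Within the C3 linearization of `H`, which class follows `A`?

L[H] = H + merge(L[E], L[C], [E C])
  take E:  [E J O object] + [C B F P I A J O K object] + [E C]
  take C:  [J O object] + [C B F P I A J O K object] + [C]
  take B:  [J O object] + [B F P I A J O K object]
  take F:  [J O object] + [F P I A J O K object]
  take P:  [J O object] + [P I A J O K object]
  take I:  [J O object] + [I A J O K object]
  take A:  [J O object] + [A J O K object]
  take J:  [J O object] + [J O K object]
  take O:  [O object] + [O K object]
  take K:  [object] + [K object]
  take object:  [object] + [object]
MRO: H E C B F P I A J O K object
A is at position 7; next is J.

J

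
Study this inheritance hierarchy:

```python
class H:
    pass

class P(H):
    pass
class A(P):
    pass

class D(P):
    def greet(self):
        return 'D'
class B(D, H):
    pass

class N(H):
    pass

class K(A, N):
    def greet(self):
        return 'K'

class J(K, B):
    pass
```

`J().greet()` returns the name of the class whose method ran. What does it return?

L[J] = J + merge(L[K], L[B], [K B])
  take K:  [K A P N H object] + [B D P H object] + [K B]
  take A:  [A P N H object] + [B D P H object] + [B]
  take B:  [P N H object] + [B D P H object] + [B]
  take D:  [P N H object] + [D P H object]
  take P:  [P N H object] + [P H object]
  take N:  [N H object] + [H object]
  take H:  [H object] + [H object]
  take object:  [object] + [object]
MRO: J K A B D P N H object
greet is defined in: D, K. First along the MRO is K.

K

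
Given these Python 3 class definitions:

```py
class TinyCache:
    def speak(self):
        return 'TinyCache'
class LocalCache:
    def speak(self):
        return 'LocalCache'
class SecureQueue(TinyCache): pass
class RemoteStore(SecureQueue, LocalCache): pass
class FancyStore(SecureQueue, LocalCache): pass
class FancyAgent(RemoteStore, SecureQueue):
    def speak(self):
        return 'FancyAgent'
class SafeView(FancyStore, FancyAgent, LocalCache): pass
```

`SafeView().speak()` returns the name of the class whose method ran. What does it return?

L[SafeView] = SafeView + merge(L[FancyStore], L[FancyAgent], L[LocalCache], [FancyStore FancyAgent LocalCache])
  take FancyStore:  [FancyStore SecureQueue TinyCache LocalCache object] + [FancyAgent RemoteStore SecureQueue TinyCache LocalCache object] + [LocalCache object] + [FancyStore FancyAgent LocalCache]
  take FancyAgent:  [SecureQueue TinyCache LocalCache object] + [FancyAgent RemoteStore SecureQueue TinyCache LocalCache object] + [LocalCache object] + [FancyAgent LocalCache]
  take RemoteStore:  [SecureQueue TinyCache LocalCache object] + [RemoteStore SecureQueue TinyCache LocalCache object] + [LocalCache object] + [LocalCache]
  take SecureQueue:  [SecureQueue TinyCache LocalCache object] + [SecureQueue TinyCache LocalCache object] + [LocalCache object] + [LocalCache]
  take TinyCache:  [TinyCache LocalCache object] + [TinyCache LocalCache object] + [LocalCache object] + [LocalCache]
  take LocalCache:  [LocalCache object] + [LocalCache object] + [LocalCache object] + [LocalCache]
  take object:  [object] + [object] + [object]
MRO: SafeView FancyStore FancyAgent RemoteStore SecureQueue TinyCache LocalCache object
speak is defined in: FancyAgent, LocalCache, TinyCache. First along the MRO is FancyAgent.

FancyAgent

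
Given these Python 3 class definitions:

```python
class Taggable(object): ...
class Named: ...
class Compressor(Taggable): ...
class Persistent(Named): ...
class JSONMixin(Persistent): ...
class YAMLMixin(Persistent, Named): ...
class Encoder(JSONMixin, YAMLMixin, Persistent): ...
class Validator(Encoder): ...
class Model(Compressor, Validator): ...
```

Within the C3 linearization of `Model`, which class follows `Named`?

object

L[Model] = Model + merge(L[Compressor], L[Validator], [Compressor Validator])
  take Compressor:  [Compressor Taggable object] + [Validator Encoder JSONMixin YAMLMixin Persistent Named object] + [Compressor Validator]
  take Taggable:  [Taggable object] + [Validator Encoder JSONMixin YAMLMixin Persistent Named object] + [Validator]
  take Validator:  [object] + [Validator Encoder JSONMixin YAMLMixin Persistent Named object] + [Validator]
  take Encoder:  [object] + [Encoder JSONMixin YAMLMixin Persistent Named object]
  take JSONMixin:  [object] + [JSONMixin YAMLMixin Persistent Named object]
  take YAMLMixin:  [object] + [YAMLMixin Persistent Named object]
  take Persistent:  [object] + [Persistent Named object]
  take Named:  [object] + [Named object]
  take object:  [object] + [object]
MRO: Model Compressor Taggable Validator Encoder JSONMixin YAMLMixin Persistent Named object
Named is at position 8; next is object.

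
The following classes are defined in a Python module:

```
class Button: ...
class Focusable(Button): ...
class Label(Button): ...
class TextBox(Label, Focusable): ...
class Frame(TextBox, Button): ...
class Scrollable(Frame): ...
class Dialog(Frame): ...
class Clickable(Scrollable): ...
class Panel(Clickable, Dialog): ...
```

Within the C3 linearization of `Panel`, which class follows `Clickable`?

Scrollable

L[Panel] = Panel + merge(L[Clickable], L[Dialog], [Clickable Dialog])
  take Clickable:  [Clickable Scrollable Frame TextBox Label Focusable Button object] + [Dialog Frame TextBox Label Focusable Button object] + [Clickable Dialog]
  take Scrollable:  [Scrollable Frame TextBox Label Focusable Button object] + [Dialog Frame TextBox Label Focusable Button object] + [Dialog]
  take Dialog:  [Frame TextBox Label Focusable Button object] + [Dialog Frame TextBox Label Focusable Button object] + [Dialog]
  take Frame:  [Frame TextBox Label Focusable Button object] + [Frame TextBox Label Focusable Button object]
  take TextBox:  [TextBox Label Focusable Button object] + [TextBox Label Focusable Button object]
  take Label:  [Label Focusable Button object] + [Label Focusable Button object]
  take Focusable:  [Focusable Button object] + [Focusable Button object]
  take Button:  [Button object] + [Button object]
  take object:  [object] + [object]
MRO: Panel Clickable Scrollable Dialog Frame TextBox Label Focusable Button object
Clickable is at position 1; next is Scrollable.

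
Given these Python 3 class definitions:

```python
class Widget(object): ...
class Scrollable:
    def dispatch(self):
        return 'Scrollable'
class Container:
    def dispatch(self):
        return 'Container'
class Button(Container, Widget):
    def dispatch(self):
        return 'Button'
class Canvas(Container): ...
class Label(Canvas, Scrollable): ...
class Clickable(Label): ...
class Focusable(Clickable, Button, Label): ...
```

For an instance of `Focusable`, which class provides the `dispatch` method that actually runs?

Button

L[Focusable] = Focusable + merge(L[Clickable], L[Button], L[Label], [Clickable Button Label])
  take Clickable:  [Clickable Label Canvas Container Scrollable object] + [Button Container Widget object] + [Label Canvas Container Scrollable object] + [Clickable Button Label]
  take Button:  [Label Canvas Container Scrollable object] + [Button Container Widget object] + [Label Canvas Container Scrollable object] + [Button Label]
  take Label:  [Label Canvas Container Scrollable object] + [Container Widget object] + [Label Canvas Container Scrollable object] + [Label]
  take Canvas:  [Canvas Container Scrollable object] + [Container Widget object] + [Canvas Container Scrollable object]
  take Container:  [Container Scrollable object] + [Container Widget object] + [Container Scrollable object]
  take Scrollable:  [Scrollable object] + [Widget object] + [Scrollable object]
  take Widget:  [object] + [Widget object] + [object]
  take object:  [object] + [object] + [object]
MRO: Focusable Clickable Button Label Canvas Container Scrollable Widget object
dispatch is defined in: Button, Container, Scrollable. First along the MRO is Button.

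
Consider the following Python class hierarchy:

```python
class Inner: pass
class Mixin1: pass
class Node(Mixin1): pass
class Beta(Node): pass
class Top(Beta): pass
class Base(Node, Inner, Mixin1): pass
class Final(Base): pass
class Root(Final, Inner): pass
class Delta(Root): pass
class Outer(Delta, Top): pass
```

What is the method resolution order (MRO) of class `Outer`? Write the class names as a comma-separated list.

Outer, Delta, Root, Final, Base, Top, Beta, Node, Inner, Mixin1, object

L[Outer] = Outer + merge(L[Delta], L[Top], [Delta Top])
  take Delta:  [Delta Root Final Base Node Inner Mixin1 object] + [Top Beta Node Mixin1 object] + [Delta Top]
  take Root:  [Root Final Base Node Inner Mixin1 object] + [Top Beta Node Mixin1 object] + [Top]
  take Final:  [Final Base Node Inner Mixin1 object] + [Top Beta Node Mixin1 object] + [Top]
  take Base:  [Base Node Inner Mixin1 object] + [Top Beta Node Mixin1 object] + [Top]
  take Top:  [Node Inner Mixin1 object] + [Top Beta Node Mixin1 object] + [Top]
  take Beta:  [Node Inner Mixin1 object] + [Beta Node Mixin1 object]
  take Node:  [Node Inner Mixin1 object] + [Node Mixin1 object]
  take Inner:  [Inner Mixin1 object] + [Mixin1 object]
  take Mixin1:  [Mixin1 object] + [Mixin1 object]
  take object:  [object] + [object]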